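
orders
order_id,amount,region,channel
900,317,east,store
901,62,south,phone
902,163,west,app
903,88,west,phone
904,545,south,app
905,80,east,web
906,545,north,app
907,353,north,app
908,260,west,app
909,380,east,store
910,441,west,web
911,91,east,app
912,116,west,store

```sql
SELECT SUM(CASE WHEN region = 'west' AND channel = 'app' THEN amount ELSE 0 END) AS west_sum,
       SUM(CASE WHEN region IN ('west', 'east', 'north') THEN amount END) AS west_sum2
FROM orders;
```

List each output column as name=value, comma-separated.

west_sum=423, west_sum2=2834

[west_sum: region = 'west' AND channel = 'app']
order_id=900: ✗
order_id=901: ✗
order_id=902: ✓ → 163
order_id=903: ✗
order_id=904: ✗
order_id=905: ✗
order_id=906: ✗
order_id=907: ✗
order_id=908: ✓ → 260
order_id=909: ✗
order_id=910: ✗
order_id=911: ✗
order_id=912: ✗
west_sum = 163 + 260 = 423
—
[west_sum2: region IN ('west', 'east', 'north')]
order_id=900: ✓ → 317
order_id=901: ✗
order_id=902: ✓ → 163
order_id=903: ✓ → 88
order_id=904: ✗
order_id=905: ✓ → 80
order_id=906: ✓ → 545
order_id=907: ✓ → 353
order_id=908: ✓ → 260
order_id=909: ✓ → 380
order_id=910: ✓ → 441
order_id=911: ✓ → 91
order_id=912: ✓ → 116
west_sum2 = 317 + 163 + 88 + 80 + 545 + 353 + 260 + 380 + 441 + 91 + 116 = 2834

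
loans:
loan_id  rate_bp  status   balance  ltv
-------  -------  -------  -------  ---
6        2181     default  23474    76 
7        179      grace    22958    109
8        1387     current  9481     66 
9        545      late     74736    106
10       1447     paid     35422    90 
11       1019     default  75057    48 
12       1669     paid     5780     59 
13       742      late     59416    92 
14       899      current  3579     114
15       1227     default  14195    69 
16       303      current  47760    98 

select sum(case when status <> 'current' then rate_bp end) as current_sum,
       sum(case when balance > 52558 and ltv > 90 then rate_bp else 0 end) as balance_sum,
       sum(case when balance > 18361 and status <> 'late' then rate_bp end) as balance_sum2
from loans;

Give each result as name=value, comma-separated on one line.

current_sum=9009, balance_sum=1287, balance_sum2=5129

[current_sum: status <> 'current']
loan_id=6: ✓ → 2181
loan_id=7: ✓ → 179
loan_id=8: ✗
loan_id=9: ✓ → 545
loan_id=10: ✓ → 1447
loan_id=11: ✓ → 1019
loan_id=12: ✓ → 1669
loan_id=13: ✓ → 742
loan_id=14: ✗
loan_id=15: ✓ → 1227
loan_id=16: ✗
current_sum = 2181 + 179 + 545 + 1447 + 1019 + 1669 + 742 + 1227 = 9009
—
[balance_sum: balance > 52558 and ltv > 90]
loan_id=6: ✗
loan_id=7: ✗
loan_id=8: ✗
loan_id=9: ✓ → 545
loan_id=10: ✗
loan_id=11: ✗
loan_id=12: ✗
loan_id=13: ✓ → 742
loan_id=14: ✗
loan_id=15: ✗
loan_id=16: ✗
balance_sum = 545 + 742 = 1287
—
[balance_sum2: balance > 18361 and status <> 'late']
loan_id=6: ✓ → 2181
loan_id=7: ✓ → 179
loan_id=8: ✗
loan_id=9: ✗
loan_id=10: ✓ → 1447
loan_id=11: ✓ → 1019
loan_id=12: ✗
loan_id=13: ✗
loan_id=14: ✗
loan_id=15: ✗
loan_id=16: ✓ → 303
balance_sum2 = 2181 + 179 + 1447 + 1019 + 303 = 5129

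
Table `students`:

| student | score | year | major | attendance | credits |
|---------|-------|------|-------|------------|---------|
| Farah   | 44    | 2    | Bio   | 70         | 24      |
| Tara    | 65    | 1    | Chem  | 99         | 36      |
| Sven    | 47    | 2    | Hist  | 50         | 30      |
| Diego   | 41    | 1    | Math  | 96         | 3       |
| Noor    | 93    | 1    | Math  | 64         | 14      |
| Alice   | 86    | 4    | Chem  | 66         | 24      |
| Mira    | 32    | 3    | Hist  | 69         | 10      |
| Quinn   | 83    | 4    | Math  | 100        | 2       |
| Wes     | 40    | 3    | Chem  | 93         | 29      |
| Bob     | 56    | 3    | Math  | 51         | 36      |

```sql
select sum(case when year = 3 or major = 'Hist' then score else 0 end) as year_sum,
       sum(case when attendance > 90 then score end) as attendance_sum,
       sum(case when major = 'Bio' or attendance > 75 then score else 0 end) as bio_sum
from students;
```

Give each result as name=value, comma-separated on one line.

year_sum=175, attendance_sum=229, bio_sum=273

[year_sum: year = 3 or major = 'Hist']
student=Farah: ✗
student=Tara: ✗
student=Sven: ✓ → 47
student=Diego: ✗
student=Noor: ✗
student=Alice: ✗
student=Mira: ✓ → 32
student=Quinn: ✗
student=Wes: ✓ → 40
student=Bob: ✓ → 56
year_sum = 47 + 32 + 40 + 56 = 175
—
[attendance_sum: attendance > 90]
student=Farah: ✗
student=Tara: ✓ → 65
student=Sven: ✗
student=Diego: ✓ → 41
student=Noor: ✗
student=Alice: ✗
student=Mira: ✗
student=Quinn: ✓ → 83
student=Wes: ✓ → 40
student=Bob: ✗
attendance_sum = 65 + 41 + 83 + 40 = 229
—
[bio_sum: major = 'Bio' or attendance > 75]
student=Farah: ✓ → 44
student=Tara: ✓ → 65
student=Sven: ✗
student=Diego: ✓ → 41
student=Noor: ✗
student=Alice: ✗
student=Mira: ✗
student=Quinn: ✓ → 83
student=Wes: ✓ → 40
student=Bob: ✗
bio_sum = 44 + 65 + 41 + 83 + 40 = 273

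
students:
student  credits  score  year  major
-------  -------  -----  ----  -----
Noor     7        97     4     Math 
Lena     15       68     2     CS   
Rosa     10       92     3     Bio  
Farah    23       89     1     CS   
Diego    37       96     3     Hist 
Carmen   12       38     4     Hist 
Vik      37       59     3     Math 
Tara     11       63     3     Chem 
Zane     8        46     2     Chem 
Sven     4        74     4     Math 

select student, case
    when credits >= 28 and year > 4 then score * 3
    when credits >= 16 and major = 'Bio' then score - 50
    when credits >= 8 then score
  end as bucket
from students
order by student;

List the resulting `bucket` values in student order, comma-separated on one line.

38, 96, 89, 68, NULL, 92, NULL, 63, 59, 46

student=Carmen: credits >= 8 → 38
student=Diego: credits >= 8 → 96
student=Farah: credits >= 8 → 89
student=Lena: credits >= 8 → 68
student=Noor: (no match → NULL) → NULL
student=Rosa: credits >= 8 → 92
student=Sven: (no match → NULL) → NULL
student=Tara: credits >= 8 → 63
student=Vik: credits >= 8 → 59
student=Zane: credits >= 8 → 46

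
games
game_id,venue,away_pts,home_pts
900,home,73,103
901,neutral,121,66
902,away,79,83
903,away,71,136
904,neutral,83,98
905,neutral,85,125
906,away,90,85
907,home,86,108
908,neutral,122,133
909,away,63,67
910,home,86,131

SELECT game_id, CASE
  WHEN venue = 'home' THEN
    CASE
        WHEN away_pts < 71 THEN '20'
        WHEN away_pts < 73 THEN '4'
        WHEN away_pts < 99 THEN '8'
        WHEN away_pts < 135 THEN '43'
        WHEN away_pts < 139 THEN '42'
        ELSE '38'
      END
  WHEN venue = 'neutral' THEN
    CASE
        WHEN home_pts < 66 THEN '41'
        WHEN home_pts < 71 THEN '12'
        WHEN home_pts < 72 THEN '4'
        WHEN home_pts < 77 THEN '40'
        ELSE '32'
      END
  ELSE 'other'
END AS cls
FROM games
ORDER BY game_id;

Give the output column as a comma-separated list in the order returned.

game_id=900: venue='home' → inner[away_pts < 99] → 8
game_id=901: venue='neutral' → inner[home_pts < 71] → 12
game_id=902: venue='away' → outer ELSE → other
game_id=903: venue='away' → outer ELSE → other
game_id=904: venue='neutral' → inner[ELSE] → 32
game_id=905: venue='neutral' → inner[ELSE] → 32
game_id=906: venue='away' → outer ELSE → other
game_id=907: venue='home' → inner[away_pts < 99] → 8
game_id=908: venue='neutral' → inner[ELSE] → 32
game_id=909: venue='away' → outer ELSE → other
game_id=910: venue='home' → inner[away_pts < 99] → 8

8, 12, other, other, 32, 32, other, 8, 32, other, 8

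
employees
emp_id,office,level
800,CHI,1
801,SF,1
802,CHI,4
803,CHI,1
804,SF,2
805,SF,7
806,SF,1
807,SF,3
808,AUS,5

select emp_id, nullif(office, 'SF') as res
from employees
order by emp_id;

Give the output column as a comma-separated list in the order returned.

emp_id=800: office=CHI vs SF: differ → CHI
emp_id=801: office=SF vs SF: equal → NULL
emp_id=802: office=CHI vs SF: differ → CHI
emp_id=803: office=CHI vs SF: differ → CHI
emp_id=804: office=SF vs SF: equal → NULL
emp_id=805: office=SF vs SF: equal → NULL
emp_id=806: office=SF vs SF: equal → NULL
emp_id=807: office=SF vs SF: equal → NULL
emp_id=808: office=AUS vs SF: differ → AUS

CHI, NULL, CHI, CHI, NULL, NULL, NULL, NULL, AUS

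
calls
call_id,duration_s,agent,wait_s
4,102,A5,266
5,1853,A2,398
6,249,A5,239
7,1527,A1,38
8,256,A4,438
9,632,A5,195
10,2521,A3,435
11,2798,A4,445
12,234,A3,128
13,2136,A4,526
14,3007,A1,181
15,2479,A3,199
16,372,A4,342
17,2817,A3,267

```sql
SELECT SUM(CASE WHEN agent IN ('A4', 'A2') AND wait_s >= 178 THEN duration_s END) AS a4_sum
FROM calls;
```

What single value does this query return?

7415

call_id=4: ✗
call_id=5: ✓ → 1853
call_id=6: ✗
call_id=7: ✗
call_id=8: ✓ → 256
call_id=9: ✗
call_id=10: ✗
call_id=11: ✓ → 2798
call_id=12: ✗
call_id=13: ✓ → 2136
call_id=14: ✗
call_id=15: ✗
call_id=16: ✓ → 372
call_id=17: ✗
a4_sum = 1853 + 256 + 2798 + 2136 + 372 = 7415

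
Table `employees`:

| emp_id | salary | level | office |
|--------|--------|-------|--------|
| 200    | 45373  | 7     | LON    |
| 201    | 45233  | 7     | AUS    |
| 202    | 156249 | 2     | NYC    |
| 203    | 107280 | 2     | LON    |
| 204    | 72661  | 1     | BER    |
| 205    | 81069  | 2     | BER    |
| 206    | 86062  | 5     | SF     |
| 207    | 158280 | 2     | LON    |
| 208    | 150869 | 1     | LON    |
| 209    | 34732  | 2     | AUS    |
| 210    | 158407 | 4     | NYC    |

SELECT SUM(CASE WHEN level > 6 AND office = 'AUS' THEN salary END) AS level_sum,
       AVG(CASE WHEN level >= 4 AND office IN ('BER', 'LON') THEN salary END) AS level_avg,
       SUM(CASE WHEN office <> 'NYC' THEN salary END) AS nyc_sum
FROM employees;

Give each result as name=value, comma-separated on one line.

[level_sum: level > 6 AND office = 'AUS']
emp_id=200: ✗
emp_id=201: ✓ → 45233
emp_id=202: ✗
emp_id=203: ✗
emp_id=204: ✗
emp_id=205: ✗
emp_id=206: ✗
emp_id=207: ✗
emp_id=208: ✗
emp_id=209: ✗
emp_id=210: ✗
level_sum = 45233
—
[level_avg: level >= 4 AND office IN ('BER', 'LON')]
emp_id=200: ✓ → 45373
emp_id=201: ✗
emp_id=202: ✗
emp_id=203: ✗
emp_id=204: ✗
emp_id=205: ✗
emp_id=206: ✗
emp_id=207: ✗
emp_id=208: ✗
emp_id=209: ✗
emp_id=210: ✗
level_avg = 45373
—
[nyc_sum: office <> 'NYC']
emp_id=200: ✓ → 45373
emp_id=201: ✓ → 45233
emp_id=202: ✗
emp_id=203: ✓ → 107280
emp_id=204: ✓ → 72661
emp_id=205: ✓ → 81069
emp_id=206: ✓ → 86062
emp_id=207: ✓ → 158280
emp_id=208: ✓ → 150869
emp_id=209: ✓ → 34732
emp_id=210: ✗
nyc_sum = 45373 + 45233 + 107280 + 72661 + 81069 + 86062 + 158280 + 150869 + 34732 = 781559

level_sum=45233, level_avg=45373, nyc_sum=781559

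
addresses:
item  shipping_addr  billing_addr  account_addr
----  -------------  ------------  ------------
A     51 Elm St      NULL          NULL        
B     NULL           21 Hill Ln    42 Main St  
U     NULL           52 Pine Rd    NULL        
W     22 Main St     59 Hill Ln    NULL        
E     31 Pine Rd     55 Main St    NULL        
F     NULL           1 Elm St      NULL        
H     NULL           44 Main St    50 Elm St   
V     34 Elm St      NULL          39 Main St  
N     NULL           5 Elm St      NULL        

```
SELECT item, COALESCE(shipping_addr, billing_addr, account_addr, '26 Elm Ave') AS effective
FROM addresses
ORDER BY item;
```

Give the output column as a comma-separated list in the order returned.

item=A: shipping_addr=51 Elm St → 51 Elm St
item=B: shipping_addr=NULL, billing_addr=21 Hill Ln → 21 Hill Ln
item=E: shipping_addr=31 Pine Rd → 31 Pine Rd
item=F: shipping_addr=NULL, billing_addr=1 Elm St → 1 Elm St
item=H: shipping_addr=NULL, billing_addr=44 Main St → 44 Main St
item=N: shipping_addr=NULL, billing_addr=5 Elm St → 5 Elm St
item=U: shipping_addr=NULL, billing_addr=52 Pine Rd → 52 Pine Rd
item=V: shipping_addr=34 Elm St → 34 Elm St
item=W: shipping_addr=22 Main St → 22 Main St

51 Elm St, 21 Hill Ln, 31 Pine Rd, 1 Elm St, 44 Main St, 5 Elm St, 52 Pine Rd, 34 Elm St, 22 Main St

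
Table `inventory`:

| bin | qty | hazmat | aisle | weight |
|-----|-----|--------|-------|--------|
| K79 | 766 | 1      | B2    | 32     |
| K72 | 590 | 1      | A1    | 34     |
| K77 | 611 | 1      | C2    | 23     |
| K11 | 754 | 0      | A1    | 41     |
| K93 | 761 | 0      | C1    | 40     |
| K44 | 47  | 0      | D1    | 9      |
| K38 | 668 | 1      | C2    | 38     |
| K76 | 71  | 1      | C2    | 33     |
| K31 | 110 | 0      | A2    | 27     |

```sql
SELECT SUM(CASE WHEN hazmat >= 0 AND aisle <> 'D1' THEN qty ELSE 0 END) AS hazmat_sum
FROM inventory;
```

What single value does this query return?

bin=K79: ✓ → 766
bin=K72: ✓ → 590
bin=K77: ✓ → 611
bin=K11: ✓ → 754
bin=K93: ✓ → 761
bin=K44: ✗
bin=K38: ✓ → 668
bin=K76: ✓ → 71
bin=K31: ✓ → 110
hazmat_sum = 766 + 590 + 611 + 754 + 761 + 668 + 71 + 110 = 4331

4331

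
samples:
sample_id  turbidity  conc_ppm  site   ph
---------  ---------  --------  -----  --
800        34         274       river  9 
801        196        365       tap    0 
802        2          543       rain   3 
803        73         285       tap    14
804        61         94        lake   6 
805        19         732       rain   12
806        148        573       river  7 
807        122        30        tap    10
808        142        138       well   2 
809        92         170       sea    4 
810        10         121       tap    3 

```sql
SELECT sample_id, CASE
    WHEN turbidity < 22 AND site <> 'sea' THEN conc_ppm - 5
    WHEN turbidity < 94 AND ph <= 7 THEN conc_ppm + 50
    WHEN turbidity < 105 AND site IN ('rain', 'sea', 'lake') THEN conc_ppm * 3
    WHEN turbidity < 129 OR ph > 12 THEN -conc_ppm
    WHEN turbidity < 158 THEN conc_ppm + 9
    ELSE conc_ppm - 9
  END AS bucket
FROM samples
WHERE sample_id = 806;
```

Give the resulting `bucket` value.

582

sample_id = 806: turbidity=148, conc_ppm=573, site=river, ph=7.
turbidity < 22 AND site <> 'sea' → false
turbidity < 94 AND ph <= 7 → false
turbidity < 105 AND site IN ('rain', 'sea', 'lake') → false
turbidity < 129 OR ph > 12 → false
turbidity < 158 → true → 582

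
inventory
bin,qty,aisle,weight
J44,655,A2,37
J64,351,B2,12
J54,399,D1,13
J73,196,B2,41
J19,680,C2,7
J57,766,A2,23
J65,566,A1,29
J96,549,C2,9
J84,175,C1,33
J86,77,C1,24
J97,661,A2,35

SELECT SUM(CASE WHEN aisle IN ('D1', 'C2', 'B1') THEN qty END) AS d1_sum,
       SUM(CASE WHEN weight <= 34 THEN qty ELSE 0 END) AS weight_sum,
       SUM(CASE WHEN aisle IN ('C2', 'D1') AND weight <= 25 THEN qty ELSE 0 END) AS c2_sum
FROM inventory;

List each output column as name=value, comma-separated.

[d1_sum: aisle IN ('D1', 'C2', 'B1')]
bin=J44: ✗
bin=J64: ✗
bin=J54: ✓ → 399
bin=J73: ✗
bin=J19: ✓ → 680
bin=J57: ✗
bin=J65: ✗
bin=J96: ✓ → 549
bin=J84: ✗
bin=J86: ✗
bin=J97: ✗
d1_sum = 399 + 680 + 549 = 1628
—
[weight_sum: weight <= 34]
bin=J44: ✗
bin=J64: ✓ → 351
bin=J54: ✓ → 399
bin=J73: ✗
bin=J19: ✓ → 680
bin=J57: ✓ → 766
bin=J65: ✓ → 566
bin=J96: ✓ → 549
bin=J84: ✓ → 175
bin=J86: ✓ → 77
bin=J97: ✗
weight_sum = 351 + 399 + 680 + 766 + 566 + 549 + 175 + 77 = 3563
—
[c2_sum: aisle IN ('C2', 'D1') AND weight <= 25]
bin=J44: ✗
bin=J64: ✗
bin=J54: ✓ → 399
bin=J73: ✗
bin=J19: ✓ → 680
bin=J57: ✗
bin=J65: ✗
bin=J96: ✓ → 549
bin=J84: ✗
bin=J86: ✗
bin=J97: ✗
c2_sum = 399 + 680 + 549 = 1628

d1_sum=1628, weight_sum=3563, c2_sum=1628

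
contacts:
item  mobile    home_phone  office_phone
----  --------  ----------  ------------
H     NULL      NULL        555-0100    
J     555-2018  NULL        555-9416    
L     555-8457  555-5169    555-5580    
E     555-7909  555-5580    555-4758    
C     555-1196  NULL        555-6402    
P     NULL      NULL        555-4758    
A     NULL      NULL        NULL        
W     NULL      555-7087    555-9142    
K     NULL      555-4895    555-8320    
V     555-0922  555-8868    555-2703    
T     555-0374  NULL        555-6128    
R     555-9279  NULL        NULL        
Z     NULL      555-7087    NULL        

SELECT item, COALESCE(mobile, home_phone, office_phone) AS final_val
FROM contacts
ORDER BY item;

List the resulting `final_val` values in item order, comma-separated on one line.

item=A: mobile=NULL, home_phone=NULL, office_phone=NULL (all NULL) → NULL
item=C: mobile=555-1196 → 555-1196
item=E: mobile=555-7909 → 555-7909
item=H: mobile=NULL, home_phone=NULL, office_phone=555-0100 → 555-0100
item=J: mobile=555-2018 → 555-2018
item=K: mobile=NULL, home_phone=555-4895 → 555-4895
item=L: mobile=555-8457 → 555-8457
item=P: mobile=NULL, home_phone=NULL, office_phone=555-4758 → 555-4758
item=R: mobile=555-9279 → 555-9279
item=T: mobile=555-0374 → 555-0374
item=V: mobile=555-0922 → 555-0922
item=W: mobile=NULL, home_phone=555-7087 → 555-7087
item=Z: mobile=NULL, home_phone=555-7087 → 555-7087

NULL, 555-1196, 555-7909, 555-0100, 555-2018, 555-4895, 555-8457, 555-4758, 555-9279, 555-0374, 555-0922, 555-7087, 555-7087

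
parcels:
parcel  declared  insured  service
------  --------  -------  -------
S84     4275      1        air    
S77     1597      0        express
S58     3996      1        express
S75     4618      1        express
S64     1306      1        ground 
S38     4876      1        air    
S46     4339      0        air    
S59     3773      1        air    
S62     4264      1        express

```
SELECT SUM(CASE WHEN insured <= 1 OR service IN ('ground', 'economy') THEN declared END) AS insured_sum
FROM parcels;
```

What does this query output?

33044

parcel=S84: ✓ → 4275
parcel=S77: ✓ → 1597
parcel=S58: ✓ → 3996
parcel=S75: ✓ → 4618
parcel=S64: ✓ → 1306
parcel=S38: ✓ → 4876
parcel=S46: ✓ → 4339
parcel=S59: ✓ → 3773
parcel=S62: ✓ → 4264
insured_sum = 4275 + 1597 + 3996 + 4618 + 1306 + 4876 + 4339 + 3773 + 4264 = 33044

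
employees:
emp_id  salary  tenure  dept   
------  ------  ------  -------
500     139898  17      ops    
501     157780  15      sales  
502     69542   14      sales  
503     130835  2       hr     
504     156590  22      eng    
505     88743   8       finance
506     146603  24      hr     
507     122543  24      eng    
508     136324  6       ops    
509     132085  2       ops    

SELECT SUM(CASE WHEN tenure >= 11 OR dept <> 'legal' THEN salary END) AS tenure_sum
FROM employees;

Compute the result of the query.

emp_id=500: ✓ → 139898
emp_id=501: ✓ → 157780
emp_id=502: ✓ → 69542
emp_id=503: ✓ → 130835
emp_id=504: ✓ → 156590
emp_id=505: ✓ → 88743
emp_id=506: ✓ → 146603
emp_id=507: ✓ → 122543
emp_id=508: ✓ → 136324
emp_id=509: ✓ → 132085
tenure_sum = 139898 + 157780 + 69542 + 130835 + 156590 + 88743 + 146603 + 122543 + 136324 + 132085 = 1280943

1280943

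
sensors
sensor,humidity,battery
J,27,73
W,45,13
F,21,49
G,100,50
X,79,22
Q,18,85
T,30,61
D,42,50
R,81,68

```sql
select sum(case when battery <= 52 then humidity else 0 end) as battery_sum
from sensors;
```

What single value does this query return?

sensor=J: ✗
sensor=W: ✓ → 45
sensor=F: ✓ → 21
sensor=G: ✓ → 100
sensor=X: ✓ → 79
sensor=Q: ✗
sensor=T: ✗
sensor=D: ✓ → 42
sensor=R: ✗
battery_sum = 45 + 21 + 100 + 79 + 42 = 287

287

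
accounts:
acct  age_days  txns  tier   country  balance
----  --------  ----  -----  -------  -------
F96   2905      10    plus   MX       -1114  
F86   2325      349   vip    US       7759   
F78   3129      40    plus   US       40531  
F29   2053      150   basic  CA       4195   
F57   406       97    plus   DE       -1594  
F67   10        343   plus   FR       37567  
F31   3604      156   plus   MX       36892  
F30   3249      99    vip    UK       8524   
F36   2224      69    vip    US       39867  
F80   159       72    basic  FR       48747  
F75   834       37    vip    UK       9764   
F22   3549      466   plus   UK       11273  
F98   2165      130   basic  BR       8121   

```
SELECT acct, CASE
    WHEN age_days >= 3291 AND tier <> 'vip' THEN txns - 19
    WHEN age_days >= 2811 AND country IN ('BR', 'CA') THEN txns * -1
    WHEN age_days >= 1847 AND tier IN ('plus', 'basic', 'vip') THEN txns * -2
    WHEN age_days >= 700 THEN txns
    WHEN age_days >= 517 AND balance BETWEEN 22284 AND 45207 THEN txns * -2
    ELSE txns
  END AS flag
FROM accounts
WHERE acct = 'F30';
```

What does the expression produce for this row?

-198

acct = F30: age_days=3249, txns=99, tier=vip, country=UK, balance=8524.
age_days >= 3291 AND tier <> 'vip' → false
age_days >= 2811 AND country IN ('BR', 'CA') → false
age_days >= 1847 AND tier IN ('plus', 'basic', 'vip') → true → -198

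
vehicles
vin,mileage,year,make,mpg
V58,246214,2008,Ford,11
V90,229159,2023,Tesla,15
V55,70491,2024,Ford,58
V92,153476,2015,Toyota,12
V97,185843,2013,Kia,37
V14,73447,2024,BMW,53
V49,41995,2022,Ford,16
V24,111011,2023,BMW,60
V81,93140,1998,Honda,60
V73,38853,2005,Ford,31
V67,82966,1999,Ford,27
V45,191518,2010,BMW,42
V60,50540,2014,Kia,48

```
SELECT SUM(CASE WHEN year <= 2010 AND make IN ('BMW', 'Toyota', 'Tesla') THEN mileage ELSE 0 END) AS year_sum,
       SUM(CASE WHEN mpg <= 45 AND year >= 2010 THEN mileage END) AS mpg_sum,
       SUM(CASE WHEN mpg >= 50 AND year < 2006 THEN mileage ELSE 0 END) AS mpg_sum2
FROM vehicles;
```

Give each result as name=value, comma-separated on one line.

year_sum=191518, mpg_sum=801991, mpg_sum2=93140

[year_sum: year <= 2010 AND make IN ('BMW', 'Toyota', 'Tesla')]
vin=V58: ✗
vin=V90: ✗
vin=V55: ✗
vin=V92: ✗
vin=V97: ✗
vin=V14: ✗
vin=V49: ✗
vin=V24: ✗
vin=V81: ✗
vin=V73: ✗
vin=V67: ✗
vin=V45: ✓ → 191518
vin=V60: ✗
year_sum = 191518
—
[mpg_sum: mpg <= 45 AND year >= 2010]
vin=V58: ✗
vin=V90: ✓ → 229159
vin=V55: ✗
vin=V92: ✓ → 153476
vin=V97: ✓ → 185843
vin=V14: ✗
vin=V49: ✓ → 41995
vin=V24: ✗
vin=V81: ✗
vin=V73: ✗
vin=V67: ✗
vin=V45: ✓ → 191518
vin=V60: ✗
mpg_sum = 229159 + 153476 + 185843 + 41995 + 191518 = 801991
—
[mpg_sum2: mpg >= 50 AND year < 2006]
vin=V58: ✗
vin=V90: ✗
vin=V55: ✗
vin=V92: ✗
vin=V97: ✗
vin=V14: ✗
vin=V49: ✗
vin=V24: ✗
vin=V81: ✓ → 93140
vin=V73: ✗
vin=V67: ✗
vin=V45: ✗
vin=V60: ✗
mpg_sum2 = 93140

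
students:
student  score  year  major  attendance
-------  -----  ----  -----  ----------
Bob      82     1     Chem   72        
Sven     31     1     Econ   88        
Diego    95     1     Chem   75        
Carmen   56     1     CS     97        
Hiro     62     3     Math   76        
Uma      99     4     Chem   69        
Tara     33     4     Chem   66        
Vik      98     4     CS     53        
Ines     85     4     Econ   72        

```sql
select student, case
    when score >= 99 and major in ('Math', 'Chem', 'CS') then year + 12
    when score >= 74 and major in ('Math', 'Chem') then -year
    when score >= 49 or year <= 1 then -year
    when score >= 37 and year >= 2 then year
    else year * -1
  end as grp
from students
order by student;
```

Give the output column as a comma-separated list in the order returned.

student=Bob: score >= 74 and major in ('Math', 'Chem') → -1
student=Carmen: score >= 49 or year <= 1 → -1
student=Diego: score >= 74 and major in ('Math', 'Chem') → -1
student=Hiro: score >= 49 or year <= 1 → -3
student=Ines: score >= 49 or year <= 1 → -4
student=Sven: score >= 49 or year <= 1 → -1
student=Tara: ELSE → -4
student=Uma: score >= 99 and major in ('Math', 'Chem', 'CS') → 16
student=Vik: score >= 49 or year <= 1 → -4

-1, -1, -1, -3, -4, -1, -4, 16, -4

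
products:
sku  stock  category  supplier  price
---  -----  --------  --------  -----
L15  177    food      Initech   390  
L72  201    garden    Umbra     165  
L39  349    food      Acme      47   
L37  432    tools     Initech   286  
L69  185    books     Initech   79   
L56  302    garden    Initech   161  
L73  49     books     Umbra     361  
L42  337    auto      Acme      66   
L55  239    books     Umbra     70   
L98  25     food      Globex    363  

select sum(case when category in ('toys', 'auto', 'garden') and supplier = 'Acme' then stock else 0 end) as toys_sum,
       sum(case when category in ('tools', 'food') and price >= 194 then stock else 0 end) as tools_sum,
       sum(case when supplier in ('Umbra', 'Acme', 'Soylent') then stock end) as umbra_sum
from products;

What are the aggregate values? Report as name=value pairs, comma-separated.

toys_sum=337, tools_sum=634, umbra_sum=1175

[toys_sum: category in ('toys', 'auto', 'garden') and supplier = 'Acme']
sku=L15: ✗
sku=L72: ✗
sku=L39: ✗
sku=L37: ✗
sku=L69: ✗
sku=L56: ✗
sku=L73: ✗
sku=L42: ✓ → 337
sku=L55: ✗
sku=L98: ✗
toys_sum = 337
—
[tools_sum: category in ('tools', 'food') and price >= 194]
sku=L15: ✓ → 177
sku=L72: ✗
sku=L39: ✗
sku=L37: ✓ → 432
sku=L69: ✗
sku=L56: ✗
sku=L73: ✗
sku=L42: ✗
sku=L55: ✗
sku=L98: ✓ → 25
tools_sum = 177 + 432 + 25 = 634
—
[umbra_sum: supplier in ('Umbra', 'Acme', 'Soylent')]
sku=L15: ✗
sku=L72: ✓ → 201
sku=L39: ✓ → 349
sku=L37: ✗
sku=L69: ✗
sku=L56: ✗
sku=L73: ✓ → 49
sku=L42: ✓ → 337
sku=L55: ✓ → 239
sku=L98: ✗
umbra_sum = 201 + 349 + 49 + 337 + 239 = 1175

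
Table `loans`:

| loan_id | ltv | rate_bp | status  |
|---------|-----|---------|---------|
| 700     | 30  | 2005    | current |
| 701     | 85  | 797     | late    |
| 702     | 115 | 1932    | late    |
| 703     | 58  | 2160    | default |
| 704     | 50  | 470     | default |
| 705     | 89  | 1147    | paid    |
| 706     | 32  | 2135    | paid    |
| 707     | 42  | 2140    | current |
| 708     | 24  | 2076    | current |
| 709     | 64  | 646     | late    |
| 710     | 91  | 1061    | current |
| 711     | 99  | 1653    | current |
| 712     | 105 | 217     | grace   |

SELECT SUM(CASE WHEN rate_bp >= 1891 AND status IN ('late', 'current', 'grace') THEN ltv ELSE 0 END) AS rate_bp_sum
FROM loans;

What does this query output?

211

loan_id=700: ✓ → 30
loan_id=701: ✗
loan_id=702: ✓ → 115
loan_id=703: ✗
loan_id=704: ✗
loan_id=705: ✗
loan_id=706: ✗
loan_id=707: ✓ → 42
loan_id=708: ✓ → 24
loan_id=709: ✗
loan_id=710: ✗
loan_id=711: ✗
loan_id=712: ✗
rate_bp_sum = 30 + 115 + 42 + 24 = 211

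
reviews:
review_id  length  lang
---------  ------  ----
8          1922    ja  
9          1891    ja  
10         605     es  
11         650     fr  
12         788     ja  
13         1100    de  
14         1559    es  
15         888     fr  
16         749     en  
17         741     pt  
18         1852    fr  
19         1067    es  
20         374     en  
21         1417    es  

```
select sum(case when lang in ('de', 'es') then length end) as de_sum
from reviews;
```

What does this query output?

5748

review_id=8: ✗
review_id=9: ✗
review_id=10: ✓ → 605
review_id=11: ✗
review_id=12: ✗
review_id=13: ✓ → 1100
review_id=14: ✓ → 1559
review_id=15: ✗
review_id=16: ✗
review_id=17: ✗
review_id=18: ✗
review_id=19: ✓ → 1067
review_id=20: ✗
review_id=21: ✓ → 1417
de_sum = 605 + 1100 + 1559 + 1067 + 1417 = 5748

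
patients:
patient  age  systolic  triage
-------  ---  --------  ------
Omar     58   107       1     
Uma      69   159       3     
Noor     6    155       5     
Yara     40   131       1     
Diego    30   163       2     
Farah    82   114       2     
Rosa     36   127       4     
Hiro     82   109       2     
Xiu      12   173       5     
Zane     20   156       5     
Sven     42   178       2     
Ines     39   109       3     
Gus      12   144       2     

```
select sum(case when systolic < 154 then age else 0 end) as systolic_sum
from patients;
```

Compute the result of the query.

patient=Omar: ✓ → 58
patient=Uma: ✗
patient=Noor: ✗
patient=Yara: ✓ → 40
patient=Diego: ✗
patient=Farah: ✓ → 82
patient=Rosa: ✓ → 36
patient=Hiro: ✓ → 82
patient=Xiu: ✗
patient=Zane: ✗
patient=Sven: ✗
patient=Ines: ✓ → 39
patient=Gus: ✓ → 12
systolic_sum = 58 + 40 + 82 + 36 + 82 + 39 + 12 = 349

349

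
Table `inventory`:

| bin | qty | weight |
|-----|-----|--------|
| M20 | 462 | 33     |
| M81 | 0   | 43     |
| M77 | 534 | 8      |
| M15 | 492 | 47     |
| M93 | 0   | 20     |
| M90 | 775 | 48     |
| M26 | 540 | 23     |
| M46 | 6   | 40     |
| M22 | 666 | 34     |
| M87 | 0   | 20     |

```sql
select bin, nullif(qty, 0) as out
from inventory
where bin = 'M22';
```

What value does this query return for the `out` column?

666

bin = M22: qty=666, weight=34.
qty=666 vs 0: differ → 666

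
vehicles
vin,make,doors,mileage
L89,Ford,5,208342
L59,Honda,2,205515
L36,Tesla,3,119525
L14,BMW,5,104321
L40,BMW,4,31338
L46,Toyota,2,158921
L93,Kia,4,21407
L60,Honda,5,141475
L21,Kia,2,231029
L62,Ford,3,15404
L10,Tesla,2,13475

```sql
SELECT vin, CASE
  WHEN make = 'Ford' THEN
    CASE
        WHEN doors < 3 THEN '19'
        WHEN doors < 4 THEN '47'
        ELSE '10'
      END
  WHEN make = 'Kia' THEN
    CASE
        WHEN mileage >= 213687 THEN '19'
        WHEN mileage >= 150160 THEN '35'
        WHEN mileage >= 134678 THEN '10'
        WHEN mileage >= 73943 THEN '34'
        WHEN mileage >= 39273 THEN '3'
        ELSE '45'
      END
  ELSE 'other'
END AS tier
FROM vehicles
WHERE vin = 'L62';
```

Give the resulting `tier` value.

vin = L62: make=Ford, doors=3, mileage=15404.
make='Ford' → inner[doors < 4] → 47

47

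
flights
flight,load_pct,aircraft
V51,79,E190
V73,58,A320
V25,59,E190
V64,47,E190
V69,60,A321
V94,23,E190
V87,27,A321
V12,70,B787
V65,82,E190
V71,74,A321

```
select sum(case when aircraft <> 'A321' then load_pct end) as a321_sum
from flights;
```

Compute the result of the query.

flight=V51: ✓ → 79
flight=V73: ✓ → 58
flight=V25: ✓ → 59
flight=V64: ✓ → 47
flight=V69: ✗
flight=V94: ✓ → 23
flight=V87: ✗
flight=V12: ✓ → 70
flight=V65: ✓ → 82
flight=V71: ✗
a321_sum = 79 + 58 + 59 + 47 + 23 + 70 + 82 = 418

418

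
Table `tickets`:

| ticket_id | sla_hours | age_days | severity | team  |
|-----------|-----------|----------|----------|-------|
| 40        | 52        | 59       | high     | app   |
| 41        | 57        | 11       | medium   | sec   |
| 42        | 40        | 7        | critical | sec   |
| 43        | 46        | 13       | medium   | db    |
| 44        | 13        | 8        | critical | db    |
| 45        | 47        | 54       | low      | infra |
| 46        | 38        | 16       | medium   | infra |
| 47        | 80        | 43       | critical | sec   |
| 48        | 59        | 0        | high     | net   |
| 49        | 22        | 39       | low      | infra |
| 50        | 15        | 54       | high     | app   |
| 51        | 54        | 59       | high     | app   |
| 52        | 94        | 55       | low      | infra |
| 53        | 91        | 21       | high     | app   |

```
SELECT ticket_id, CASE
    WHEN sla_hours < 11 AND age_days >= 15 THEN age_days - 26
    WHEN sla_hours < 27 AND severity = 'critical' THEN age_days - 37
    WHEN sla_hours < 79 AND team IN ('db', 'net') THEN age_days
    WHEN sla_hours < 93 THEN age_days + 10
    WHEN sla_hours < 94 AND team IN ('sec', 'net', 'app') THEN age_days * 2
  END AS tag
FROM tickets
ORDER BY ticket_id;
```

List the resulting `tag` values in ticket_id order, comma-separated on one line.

69, 21, 17, 13, -29, 64, 26, 53, 0, 49, 64, 69, NULL, 31

ticket_id=40: sla_hours < 93 → 69
ticket_id=41: sla_hours < 93 → 21
ticket_id=42: sla_hours < 93 → 17
ticket_id=43: sla_hours < 79 AND team IN ('db', 'net') → 13
ticket_id=44: sla_hours < 27 AND severity = 'critical' → -29
ticket_id=45: sla_hours < 93 → 64
ticket_id=46: sla_hours < 93 → 26
ticket_id=47: sla_hours < 93 → 53
ticket_id=48: sla_hours < 79 AND team IN ('db', 'net') → 0
ticket_id=49: sla_hours < 93 → 49
ticket_id=50: sla_hours < 93 → 64
ticket_id=51: sla_hours < 93 → 69
ticket_id=52: (no match → NULL) → NULL
ticket_id=53: sla_hours < 93 → 31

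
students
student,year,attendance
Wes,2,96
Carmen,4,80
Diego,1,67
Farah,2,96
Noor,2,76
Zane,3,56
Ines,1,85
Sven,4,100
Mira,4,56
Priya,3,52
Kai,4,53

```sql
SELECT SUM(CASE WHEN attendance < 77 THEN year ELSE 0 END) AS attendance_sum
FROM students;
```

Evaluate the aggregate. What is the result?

student=Wes: ✗
student=Carmen: ✗
student=Diego: ✓ → 1
student=Farah: ✗
student=Noor: ✓ → 2
student=Zane: ✓ → 3
student=Ines: ✗
student=Sven: ✗
student=Mira: ✓ → 4
student=Priya: ✓ → 3
student=Kai: ✓ → 4
attendance_sum = 1 + 2 + 3 + 4 + 3 + 4 = 17

17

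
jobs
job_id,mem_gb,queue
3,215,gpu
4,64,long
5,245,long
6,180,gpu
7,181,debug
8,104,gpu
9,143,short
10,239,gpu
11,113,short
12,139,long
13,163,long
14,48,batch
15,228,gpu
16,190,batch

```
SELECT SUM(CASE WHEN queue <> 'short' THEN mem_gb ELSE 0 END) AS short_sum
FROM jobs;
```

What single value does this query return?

1996

job_id=3: ✓ → 215
job_id=4: ✓ → 64
job_id=5: ✓ → 245
job_id=6: ✓ → 180
job_id=7: ✓ → 181
job_id=8: ✓ → 104
job_id=9: ✗
job_id=10: ✓ → 239
job_id=11: ✗
job_id=12: ✓ → 139
job_id=13: ✓ → 163
job_id=14: ✓ → 48
job_id=15: ✓ → 228
job_id=16: ✓ → 190
short_sum = 215 + 64 + 245 + 180 + 181 + 104 + 239 + 139 + 163 + 48 + 228 + 190 = 1996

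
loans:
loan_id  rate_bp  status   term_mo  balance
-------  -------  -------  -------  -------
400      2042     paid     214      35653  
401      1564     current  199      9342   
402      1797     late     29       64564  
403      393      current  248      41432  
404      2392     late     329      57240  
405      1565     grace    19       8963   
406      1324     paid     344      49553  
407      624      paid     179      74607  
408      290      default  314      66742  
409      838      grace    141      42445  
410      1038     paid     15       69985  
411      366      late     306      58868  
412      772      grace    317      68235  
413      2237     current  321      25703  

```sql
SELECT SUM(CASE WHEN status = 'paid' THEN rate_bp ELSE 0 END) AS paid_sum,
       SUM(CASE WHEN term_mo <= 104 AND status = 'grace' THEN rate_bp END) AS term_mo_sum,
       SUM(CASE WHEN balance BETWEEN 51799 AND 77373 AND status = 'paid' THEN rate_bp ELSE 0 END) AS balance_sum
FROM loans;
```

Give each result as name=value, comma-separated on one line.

[paid_sum: status = 'paid']
loan_id=400: ✓ → 2042
loan_id=401: ✗
loan_id=402: ✗
loan_id=403: ✗
loan_id=404: ✗
loan_id=405: ✗
loan_id=406: ✓ → 1324
loan_id=407: ✓ → 624
loan_id=408: ✗
loan_id=409: ✗
loan_id=410: ✓ → 1038
loan_id=411: ✗
loan_id=412: ✗
loan_id=413: ✗
paid_sum = 2042 + 1324 + 624 + 1038 = 5028
—
[term_mo_sum: term_mo <= 104 AND status = 'grace']
loan_id=400: ✗
loan_id=401: ✗
loan_id=402: ✗
loan_id=403: ✗
loan_id=404: ✗
loan_id=405: ✓ → 1565
loan_id=406: ✗
loan_id=407: ✗
loan_id=408: ✗
loan_id=409: ✗
loan_id=410: ✗
loan_id=411: ✗
loan_id=412: ✗
loan_id=413: ✗
term_mo_sum = 1565
—
[balance_sum: balance BETWEEN 51799 AND 77373 AND status = 'paid']
loan_id=400: ✗
loan_id=401: ✗
loan_id=402: ✗
loan_id=403: ✗
loan_id=404: ✗
loan_id=405: ✗
loan_id=406: ✗
loan_id=407: ✓ → 624
loan_id=408: ✗
loan_id=409: ✗
loan_id=410: ✓ → 1038
loan_id=411: ✗
loan_id=412: ✗
loan_id=413: ✗
balance_sum = 624 + 1038 = 1662

paid_sum=5028, term_mo_sum=1565, balance_sum=1662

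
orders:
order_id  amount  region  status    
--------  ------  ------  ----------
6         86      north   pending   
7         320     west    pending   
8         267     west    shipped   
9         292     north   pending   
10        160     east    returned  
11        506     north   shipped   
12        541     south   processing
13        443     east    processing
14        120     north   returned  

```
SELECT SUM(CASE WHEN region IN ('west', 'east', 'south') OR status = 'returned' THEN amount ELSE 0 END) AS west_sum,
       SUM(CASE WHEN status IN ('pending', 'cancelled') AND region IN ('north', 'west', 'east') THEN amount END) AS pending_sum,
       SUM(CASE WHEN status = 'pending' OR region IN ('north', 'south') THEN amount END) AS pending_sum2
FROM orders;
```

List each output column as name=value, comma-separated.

[west_sum: region IN ('west', 'east', 'south') OR status = 'returned']
order_id=6: ✗
order_id=7: ✓ → 320
order_id=8: ✓ → 267
order_id=9: ✗
order_id=10: ✓ → 160
order_id=11: ✗
order_id=12: ✓ → 541
order_id=13: ✓ → 443
order_id=14: ✓ → 120
west_sum = 320 + 267 + 160 + 541 + 443 + 120 = 1851
—
[pending_sum: status IN ('pending', 'cancelled') AND region IN ('north', 'west', 'east')]
order_id=6: ✓ → 86
order_id=7: ✓ → 320
order_id=8: ✗
order_id=9: ✓ → 292
order_id=10: ✗
order_id=11: ✗
order_id=12: ✗
order_id=13: ✗
order_id=14: ✗
pending_sum = 86 + 320 + 292 = 698
—
[pending_sum2: status = 'pending' OR region IN ('north', 'south')]
order_id=6: ✓ → 86
order_id=7: ✓ → 320
order_id=8: ✗
order_id=9: ✓ → 292
order_id=10: ✗
order_id=11: ✓ → 506
order_id=12: ✓ → 541
order_id=13: ✗
order_id=14: ✓ → 120
pending_sum2 = 86 + 320 + 292 + 506 + 541 + 120 = 1865

west_sum=1851, pending_sum=698, pending_sum2=1865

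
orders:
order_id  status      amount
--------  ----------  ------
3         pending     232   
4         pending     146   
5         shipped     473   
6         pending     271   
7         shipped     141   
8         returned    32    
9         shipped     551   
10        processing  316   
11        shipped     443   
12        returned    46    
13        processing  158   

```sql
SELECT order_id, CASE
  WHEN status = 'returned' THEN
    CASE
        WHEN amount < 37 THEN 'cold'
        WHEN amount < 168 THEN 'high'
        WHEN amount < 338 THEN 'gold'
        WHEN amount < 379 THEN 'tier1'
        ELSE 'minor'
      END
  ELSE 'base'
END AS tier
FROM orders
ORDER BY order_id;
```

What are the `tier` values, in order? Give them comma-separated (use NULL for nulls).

base, base, base, base, base, cold, base, base, base, high, base

order_id=3: status='pending' → outer ELSE → base
order_id=4: status='pending' → outer ELSE → base
order_id=5: status='shipped' → outer ELSE → base
order_id=6: status='pending' → outer ELSE → base
order_id=7: status='shipped' → outer ELSE → base
order_id=8: status='returned' → inner[amount < 37] → cold
order_id=9: status='shipped' → outer ELSE → base
order_id=10: status='processing' → outer ELSE → base
order_id=11: status='shipped' → outer ELSE → base
order_id=12: status='returned' → inner[amount < 168] → high
order_id=13: status='processing' → outer ELSE → base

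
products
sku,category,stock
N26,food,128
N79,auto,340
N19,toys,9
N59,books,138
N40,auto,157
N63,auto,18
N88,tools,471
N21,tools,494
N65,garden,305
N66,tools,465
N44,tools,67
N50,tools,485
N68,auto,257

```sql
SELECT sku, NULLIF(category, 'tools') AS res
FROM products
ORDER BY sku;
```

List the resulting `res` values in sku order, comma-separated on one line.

toys, NULL, food, auto, NULL, NULL, books, auto, garden, NULL, auto, auto, NULL

sku=N19: category=toys vs tools: differ → toys
sku=N21: category=tools vs tools: equal → NULL
sku=N26: category=food vs tools: differ → food
sku=N40: category=auto vs tools: differ → auto
sku=N44: category=tools vs tools: equal → NULL
sku=N50: category=tools vs tools: equal → NULL
sku=N59: category=books vs tools: differ → books
sku=N63: category=auto vs tools: differ → auto
sku=N65: category=garden vs tools: differ → garden
sku=N66: category=tools vs tools: equal → NULL
sku=N68: category=auto vs tools: differ → auto
sku=N79: category=auto vs tools: differ → auto
sku=N88: category=tools vs tools: equal → NULL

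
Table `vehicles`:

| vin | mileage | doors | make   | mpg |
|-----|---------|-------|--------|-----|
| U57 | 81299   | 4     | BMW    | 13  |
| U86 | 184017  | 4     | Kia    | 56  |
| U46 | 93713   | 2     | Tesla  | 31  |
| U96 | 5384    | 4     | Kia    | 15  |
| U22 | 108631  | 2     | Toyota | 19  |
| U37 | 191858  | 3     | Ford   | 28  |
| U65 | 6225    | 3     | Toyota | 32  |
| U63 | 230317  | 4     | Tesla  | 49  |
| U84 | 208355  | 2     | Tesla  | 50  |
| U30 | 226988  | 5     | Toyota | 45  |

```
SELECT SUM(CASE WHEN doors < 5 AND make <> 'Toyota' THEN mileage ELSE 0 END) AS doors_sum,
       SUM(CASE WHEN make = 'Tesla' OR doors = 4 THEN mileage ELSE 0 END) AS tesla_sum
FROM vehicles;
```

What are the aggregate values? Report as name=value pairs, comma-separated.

doors_sum=994943, tesla_sum=803085

[doors_sum: doors < 5 AND make <> 'Toyota']
vin=U57: ✓ → 81299
vin=U86: ✓ → 184017
vin=U46: ✓ → 93713
vin=U96: ✓ → 5384
vin=U22: ✗
vin=U37: ✓ → 191858
vin=U65: ✗
vin=U63: ✓ → 230317
vin=U84: ✓ → 208355
vin=U30: ✗
doors_sum = 81299 + 184017 + 93713 + 5384 + 191858 + 230317 + 208355 = 994943
—
[tesla_sum: make = 'Tesla' OR doors = 4]
vin=U57: ✓ → 81299
vin=U86: ✓ → 184017
vin=U46: ✓ → 93713
vin=U96: ✓ → 5384
vin=U22: ✗
vin=U37: ✗
vin=U65: ✗
vin=U63: ✓ → 230317
vin=U84: ✓ → 208355
vin=U30: ✗
tesla_sum = 81299 + 184017 + 93713 + 5384 + 230317 + 208355 = 803085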